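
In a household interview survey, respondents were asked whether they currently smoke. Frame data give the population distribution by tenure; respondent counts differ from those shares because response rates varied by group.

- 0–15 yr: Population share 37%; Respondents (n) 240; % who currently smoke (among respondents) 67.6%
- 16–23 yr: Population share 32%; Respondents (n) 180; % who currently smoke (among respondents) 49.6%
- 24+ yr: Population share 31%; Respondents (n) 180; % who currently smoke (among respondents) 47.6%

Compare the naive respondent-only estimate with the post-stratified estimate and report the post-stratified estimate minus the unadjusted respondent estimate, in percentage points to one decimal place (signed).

-0.6 percentage points

Without adjustment, the pooled respondent share is:
  (240/600)×67.6 + (180/600)×49.6 + (180/600)×47.6 = 56.2%
Post-stratifying to population shares instead:
  0.37×67.6 + 0.32×49.6 + 0.31×47.6 = 55.64%
Difference = 55.64 − 56.2 = -0.56 pp.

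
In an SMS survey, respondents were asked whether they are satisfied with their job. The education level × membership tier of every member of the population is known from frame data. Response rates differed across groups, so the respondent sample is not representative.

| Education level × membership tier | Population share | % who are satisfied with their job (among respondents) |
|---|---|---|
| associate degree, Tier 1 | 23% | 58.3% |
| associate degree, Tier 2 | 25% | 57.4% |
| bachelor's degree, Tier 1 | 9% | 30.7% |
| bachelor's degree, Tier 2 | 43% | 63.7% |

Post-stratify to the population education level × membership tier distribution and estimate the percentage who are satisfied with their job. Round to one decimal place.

57.9%

Each cell contributes population-share × respondent value:
  associate degree, Tier 1: 0.23 × 58.3 = 13.409
  associate degree, Tier 2: 0.25 × 57.4 = 14.35
  bachelor's degree, Tier 1: 0.09 × 30.7 = 2.763
  bachelor's degree, Tier 2: 0.43 × 63.7 = 27.391
Post-stratified estimate = 57.913 → 57.9%.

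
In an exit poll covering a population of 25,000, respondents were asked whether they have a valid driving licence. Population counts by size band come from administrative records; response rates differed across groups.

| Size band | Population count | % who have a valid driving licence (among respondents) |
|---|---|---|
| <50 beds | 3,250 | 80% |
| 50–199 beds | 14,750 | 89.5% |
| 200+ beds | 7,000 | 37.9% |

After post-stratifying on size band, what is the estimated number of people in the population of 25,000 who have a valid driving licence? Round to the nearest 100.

18,500

Estimated count per cell = population count × respondent percentage:
  <50 beds: 3,250 × 80% = 2600
  50–199 beds: 14,750 × 89.5% = 13201.2
  200+ beds: 7,000 × 37.9% = 2653
Estimated total = 18454.2 → 18,500.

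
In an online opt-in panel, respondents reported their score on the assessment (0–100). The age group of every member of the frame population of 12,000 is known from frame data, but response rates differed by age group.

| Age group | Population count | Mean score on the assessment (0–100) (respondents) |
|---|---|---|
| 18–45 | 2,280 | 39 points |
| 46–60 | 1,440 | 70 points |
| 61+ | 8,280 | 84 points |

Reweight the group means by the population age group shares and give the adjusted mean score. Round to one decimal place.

Post-stratification weights by population share, not respondent share:
  18–45: (2,280/12,000) × 39 = 7.41
  46–60: (1,440/12,000) × 70 = 8.4
  61+: (8,280/12,000) × 84 = 57.96
Post-stratified estimate = 73.77 → 73.8.

73.8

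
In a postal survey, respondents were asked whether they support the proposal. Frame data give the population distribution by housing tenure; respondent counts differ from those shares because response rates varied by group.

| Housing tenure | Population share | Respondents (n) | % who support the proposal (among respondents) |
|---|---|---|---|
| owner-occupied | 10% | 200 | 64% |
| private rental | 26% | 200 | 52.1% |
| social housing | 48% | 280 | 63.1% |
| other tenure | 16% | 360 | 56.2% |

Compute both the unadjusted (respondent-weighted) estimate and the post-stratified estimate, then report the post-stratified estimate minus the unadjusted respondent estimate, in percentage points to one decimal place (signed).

Unadjusted (pooled respondent) estimate weights by respondent counts:
  (200/1040)×64 + (200/1040)×52.1 + (280/1040)×63.1 + (360/1040)×56.2 = 58.7692%
Post-stratifying to population shares instead:
  0.1×64 + 0.26×52.1 + 0.48×63.1 + 0.16×56.2 = 59.226%
Difference = 59.226 − 58.7692 = 0.4568 pp.

+0.5 percentage points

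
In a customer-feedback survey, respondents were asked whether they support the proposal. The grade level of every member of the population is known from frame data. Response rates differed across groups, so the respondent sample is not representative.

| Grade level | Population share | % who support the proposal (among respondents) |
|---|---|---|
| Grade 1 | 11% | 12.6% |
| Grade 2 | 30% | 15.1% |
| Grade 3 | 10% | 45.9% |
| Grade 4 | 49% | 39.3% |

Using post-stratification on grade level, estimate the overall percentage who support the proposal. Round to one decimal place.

29.8%

Each cell contributes population-share × respondent value:
  Grade 1: 0.11 × 12.6 = 1.386
  Grade 2: 0.3 × 15.1 = 4.53
  Grade 3: 0.1 × 45.9 = 4.59
  Grade 4: 0.49 × 39.3 = 19.257
Post-stratified estimate = 29.763 → 29.8%.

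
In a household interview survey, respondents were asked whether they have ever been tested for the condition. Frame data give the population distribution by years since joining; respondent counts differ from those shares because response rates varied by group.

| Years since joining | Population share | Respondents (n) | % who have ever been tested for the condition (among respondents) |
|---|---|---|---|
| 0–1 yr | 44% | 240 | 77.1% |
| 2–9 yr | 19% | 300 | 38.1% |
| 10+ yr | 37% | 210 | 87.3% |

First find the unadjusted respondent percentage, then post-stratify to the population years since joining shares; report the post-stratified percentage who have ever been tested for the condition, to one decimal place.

Naive respondent-only estimate (weights = respondent counts):
  (240/750)×77.1 + (300/750)×38.1 + (210/750)×87.3 = 64.356%
Reweighting by population years since joining shares:
  0.44×77.1 + 0.19×38.1 + 0.37×87.3 = 73.464%

73.5%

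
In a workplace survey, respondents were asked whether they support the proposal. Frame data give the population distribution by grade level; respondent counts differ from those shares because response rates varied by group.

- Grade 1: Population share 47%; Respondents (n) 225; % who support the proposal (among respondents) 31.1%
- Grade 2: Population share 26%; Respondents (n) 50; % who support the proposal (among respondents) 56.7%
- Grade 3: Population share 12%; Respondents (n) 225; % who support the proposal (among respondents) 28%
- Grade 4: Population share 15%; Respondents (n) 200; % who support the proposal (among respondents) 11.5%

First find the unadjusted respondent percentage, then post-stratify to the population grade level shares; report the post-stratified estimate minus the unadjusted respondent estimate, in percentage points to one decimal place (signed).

Without adjustment, the pooled respondent share is:
  (225/700)×31.1 + (50/700)×56.7 + (225/700)×28 + (200/700)×11.5 = 26.3321%
Post-stratified estimate weights by population shares:
  0.47×31.1 + 0.26×56.7 + 0.12×28 + 0.15×11.5 = 34.444%
Difference = 34.444 − 26.3321 = 8.1119 pp.

+8.1 percentage points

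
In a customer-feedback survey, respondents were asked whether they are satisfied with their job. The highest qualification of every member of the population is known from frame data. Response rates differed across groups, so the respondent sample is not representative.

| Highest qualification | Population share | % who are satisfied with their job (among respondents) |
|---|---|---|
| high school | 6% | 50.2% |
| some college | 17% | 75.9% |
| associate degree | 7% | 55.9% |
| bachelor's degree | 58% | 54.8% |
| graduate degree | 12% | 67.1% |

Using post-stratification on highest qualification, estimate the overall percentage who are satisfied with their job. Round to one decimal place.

Post-stratification weights by population share, not respondent share:
  high school: 0.06 × 50.2 = 3.012
  some college: 0.17 × 75.9 = 12.903
  associate degree: 0.07 × 55.9 = 3.913
  bachelor's degree: 0.58 × 54.8 = 31.784
  graduate degree: 0.12 × 67.1 = 8.052
Post-stratified estimate = 59.664 → 59.7%.

59.7%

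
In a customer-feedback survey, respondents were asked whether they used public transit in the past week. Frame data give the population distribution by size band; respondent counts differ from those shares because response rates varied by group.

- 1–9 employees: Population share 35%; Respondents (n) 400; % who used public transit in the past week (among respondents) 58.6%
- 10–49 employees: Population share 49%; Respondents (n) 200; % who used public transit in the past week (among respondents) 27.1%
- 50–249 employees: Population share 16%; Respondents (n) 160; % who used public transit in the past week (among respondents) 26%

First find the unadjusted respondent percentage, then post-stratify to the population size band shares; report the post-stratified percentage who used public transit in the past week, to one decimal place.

Without adjustment, the pooled respondent share is:
  (400/760)×58.6 + (200/760)×27.1 + (160/760)×26 = 43.4474%
Post-stratified estimate weights by population shares:
  0.35×58.6 + 0.49×27.1 + 0.16×26 = 37.949%

37.9%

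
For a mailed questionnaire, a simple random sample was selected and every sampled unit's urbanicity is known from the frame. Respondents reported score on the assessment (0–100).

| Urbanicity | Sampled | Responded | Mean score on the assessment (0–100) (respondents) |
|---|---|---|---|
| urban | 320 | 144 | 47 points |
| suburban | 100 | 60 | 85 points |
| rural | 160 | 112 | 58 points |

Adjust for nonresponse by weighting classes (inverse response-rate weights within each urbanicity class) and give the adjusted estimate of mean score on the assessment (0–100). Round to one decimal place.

56.6

Response rates by class: urban 144/320 = 45%, suburban 60/100 = 60%, rural 112/160 = 70%.
Each respondent's weight = sampled/responded in their class; summing within a class gives n_sampled, so:
  urban: 320 × 47 = 15,040
  suburban: 100 × 85 = 8500
  rural: 160 × 58 = 9280
Adjusted estimate = 32,820 / 580 = 56.5862 → 56.6.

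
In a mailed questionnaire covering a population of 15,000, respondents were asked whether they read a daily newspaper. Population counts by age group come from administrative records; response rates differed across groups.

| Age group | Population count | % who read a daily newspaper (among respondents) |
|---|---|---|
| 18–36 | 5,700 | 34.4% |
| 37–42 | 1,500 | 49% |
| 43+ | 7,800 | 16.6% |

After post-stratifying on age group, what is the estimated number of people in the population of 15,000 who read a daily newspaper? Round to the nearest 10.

Apply each group's respondent rate to its population count:
  18–36: 5,700 × 34.4% = 1960.8
  37–42: 1,500 × 49% = 735
  43+: 7,800 × 16.6% = 1294.8
Estimated total = 3990.6 → 3,990.

3,990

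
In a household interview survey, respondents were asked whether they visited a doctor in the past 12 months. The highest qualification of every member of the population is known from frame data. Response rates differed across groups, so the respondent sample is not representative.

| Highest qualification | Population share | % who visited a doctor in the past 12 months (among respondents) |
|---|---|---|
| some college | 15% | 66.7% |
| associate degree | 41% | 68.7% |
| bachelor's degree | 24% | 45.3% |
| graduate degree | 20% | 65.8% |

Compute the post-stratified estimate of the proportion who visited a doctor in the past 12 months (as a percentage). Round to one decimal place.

62.2%

Post-stratification weights by population share, not respondent share:
  some college: 0.15 × 66.7 = 10.005
  associate degree: 0.41 × 68.7 = 28.167
  bachelor's degree: 0.24 × 45.3 = 10.872
  graduate degree: 0.2 × 65.8 = 13.16
Post-stratified estimate = 62.204 → 62.2%.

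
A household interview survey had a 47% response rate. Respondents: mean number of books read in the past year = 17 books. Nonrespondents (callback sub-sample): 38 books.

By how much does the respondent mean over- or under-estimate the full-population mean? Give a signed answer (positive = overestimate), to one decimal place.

Nonresponse fraction = 1 − 0.47 = 0.53.
Bias = (nonresponse fraction) × (respondent mean − nonrespondent mean)
     = 0.53 × (17 − 38) = 0.53 × -21 = -11.13.

-11.1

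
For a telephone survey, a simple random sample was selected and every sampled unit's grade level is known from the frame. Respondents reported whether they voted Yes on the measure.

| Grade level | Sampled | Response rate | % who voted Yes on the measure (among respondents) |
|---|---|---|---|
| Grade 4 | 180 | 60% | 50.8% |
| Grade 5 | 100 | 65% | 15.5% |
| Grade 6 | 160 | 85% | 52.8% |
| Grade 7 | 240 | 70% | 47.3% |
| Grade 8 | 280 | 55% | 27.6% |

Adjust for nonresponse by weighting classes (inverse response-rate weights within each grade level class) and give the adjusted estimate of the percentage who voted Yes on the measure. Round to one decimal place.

39.8%

Weighting each respondent by the inverse class response rate inflates each class back to its sampled size, so the class weight is n_sampled:
  Grade 4: 180 × 50.8 = 9144
  Grade 5: 100 × 15.5 = 1550
  Grade 6: 160 × 52.8 = 8448
  Grade 7: 240 × 47.3 = 11,352
  Grade 8: 280 × 27.6 = 7728
Adjusted estimate = 38,222 / 960 = 39.8146 → 39.8%.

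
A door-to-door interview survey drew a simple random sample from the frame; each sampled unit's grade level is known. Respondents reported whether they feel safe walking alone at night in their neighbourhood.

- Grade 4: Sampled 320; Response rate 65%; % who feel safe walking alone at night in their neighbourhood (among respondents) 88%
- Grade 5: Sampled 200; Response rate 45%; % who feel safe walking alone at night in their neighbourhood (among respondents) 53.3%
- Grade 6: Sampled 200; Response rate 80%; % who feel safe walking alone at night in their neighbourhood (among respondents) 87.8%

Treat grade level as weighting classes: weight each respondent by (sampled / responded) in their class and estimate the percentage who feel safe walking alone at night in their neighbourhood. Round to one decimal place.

78.3%

Weighting each respondent by the inverse class response rate inflates each class back to its sampled size, so the class weight is n_sampled:
  Grade 4: 320 × 88 = 28,160
  Grade 5: 200 × 53.3 = 10,660
  Grade 6: 200 × 87.8 = 17,560
Adjusted estimate = 56,380 / 720 = 78.3056 → 78.3%.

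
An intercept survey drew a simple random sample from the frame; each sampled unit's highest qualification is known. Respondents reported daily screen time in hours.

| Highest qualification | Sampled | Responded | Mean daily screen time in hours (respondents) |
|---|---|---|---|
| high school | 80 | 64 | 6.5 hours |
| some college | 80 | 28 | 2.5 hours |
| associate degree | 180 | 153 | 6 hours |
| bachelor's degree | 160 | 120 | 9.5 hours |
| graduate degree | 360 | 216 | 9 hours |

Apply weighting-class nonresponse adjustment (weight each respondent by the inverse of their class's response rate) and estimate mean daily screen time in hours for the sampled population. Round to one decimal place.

7.6

Response rates by class: high school 64/80 = 80%, some college 28/80 = 35%, associate degree 153/180 = 85%, bachelor's degree 120/160 = 75%, graduate degree 216/360 = 60%.
Each respondent's weight = sampled/responded in their class; summing within a class gives n_sampled, so:
  high school: 80 × 6.5 = 520
  some college: 80 × 2.5 = 200
  associate degree: 180 × 6 = 1080
  bachelor's degree: 160 × 9.5 = 1520
  graduate degree: 360 × 9 = 3240
Adjusted estimate = 6560 / 860 = 7.62791 → 7.6.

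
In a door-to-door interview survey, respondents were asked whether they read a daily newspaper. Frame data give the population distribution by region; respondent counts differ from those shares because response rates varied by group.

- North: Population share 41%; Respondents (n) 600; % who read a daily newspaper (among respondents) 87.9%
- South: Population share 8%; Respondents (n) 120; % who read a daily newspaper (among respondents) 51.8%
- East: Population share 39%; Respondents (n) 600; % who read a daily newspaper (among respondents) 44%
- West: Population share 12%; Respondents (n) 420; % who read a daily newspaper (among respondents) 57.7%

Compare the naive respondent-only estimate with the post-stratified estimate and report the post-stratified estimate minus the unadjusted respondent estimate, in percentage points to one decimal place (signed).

+1.3 percentage points

Unadjusted (pooled respondent) estimate weights by respondent counts:
  (600/1740)×87.9 + (120/1740)×51.8 + (600/1740)×44 + (420/1740)×57.7 = 62.9828%
Reweighting by population region shares:
  0.41×87.9 + 0.08×51.8 + 0.39×44 + 0.12×57.7 = 64.267%
Difference = 64.267 − 62.9828 = 1.2842 pp.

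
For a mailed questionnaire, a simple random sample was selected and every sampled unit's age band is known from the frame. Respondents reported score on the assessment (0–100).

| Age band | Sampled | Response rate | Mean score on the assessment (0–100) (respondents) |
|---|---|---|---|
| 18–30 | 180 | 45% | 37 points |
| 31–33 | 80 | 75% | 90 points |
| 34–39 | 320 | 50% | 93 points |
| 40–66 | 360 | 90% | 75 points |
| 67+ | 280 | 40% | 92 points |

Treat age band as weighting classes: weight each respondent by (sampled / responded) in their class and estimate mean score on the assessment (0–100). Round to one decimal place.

79.0

Each respondent's weight = sampled/responded in their class; summing within a class gives n_sampled, so:
  18–30: 180 × 37 = 6660
  31–33: 80 × 90 = 7200
  34–39: 320 × 93 = 29,760
  40–66: 360 × 75 = 27,000
  67+: 280 × 92 = 25,760
Adjusted estimate = 96,380 / 1,220 = 79 → 79.0.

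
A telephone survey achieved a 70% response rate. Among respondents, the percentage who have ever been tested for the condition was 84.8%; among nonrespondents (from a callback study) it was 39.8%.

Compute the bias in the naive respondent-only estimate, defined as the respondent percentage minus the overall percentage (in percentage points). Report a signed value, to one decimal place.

Nonresponse fraction = 1 − 0.7 = 0.3.
Bias = (nonresponse fraction) × (respondent percentage − nonrespondent percentage)
     = 0.3 × (84.8 − 39.8) = 0.3 × 45 = 13.5.

+13.5 percentage points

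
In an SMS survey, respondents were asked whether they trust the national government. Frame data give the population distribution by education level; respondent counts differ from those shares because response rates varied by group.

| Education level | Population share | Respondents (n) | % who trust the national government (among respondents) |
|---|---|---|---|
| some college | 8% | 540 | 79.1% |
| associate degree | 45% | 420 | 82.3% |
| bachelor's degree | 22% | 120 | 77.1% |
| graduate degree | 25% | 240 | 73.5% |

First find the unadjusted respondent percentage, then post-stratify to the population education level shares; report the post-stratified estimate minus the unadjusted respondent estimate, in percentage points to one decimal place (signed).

-0.2 percentage points

Without adjustment, the pooled respondent share is:
  (540/1320)×79.1 + (420/1320)×82.3 + (120/1320)×77.1 + (240/1320)×73.5 = 78.9182%
Reweighting by population education level shares:
  0.08×79.1 + 0.45×82.3 + 0.22×77.1 + 0.25×73.5 = 78.7%
Difference = 78.7 − 78.9182 = -0.2182 pp.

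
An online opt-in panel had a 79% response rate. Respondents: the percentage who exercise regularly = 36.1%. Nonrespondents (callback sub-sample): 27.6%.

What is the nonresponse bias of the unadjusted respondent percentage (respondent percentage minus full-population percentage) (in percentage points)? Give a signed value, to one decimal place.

Nonresponse fraction = 1 − 0.79 = 0.21.
Bias = (nonresponse fraction) × (respondent percentage − nonrespondent percentage)
     = 0.21 × (36.1 − 27.6) = 0.21 × 8.5 = 1.785.

+1.8 percentage points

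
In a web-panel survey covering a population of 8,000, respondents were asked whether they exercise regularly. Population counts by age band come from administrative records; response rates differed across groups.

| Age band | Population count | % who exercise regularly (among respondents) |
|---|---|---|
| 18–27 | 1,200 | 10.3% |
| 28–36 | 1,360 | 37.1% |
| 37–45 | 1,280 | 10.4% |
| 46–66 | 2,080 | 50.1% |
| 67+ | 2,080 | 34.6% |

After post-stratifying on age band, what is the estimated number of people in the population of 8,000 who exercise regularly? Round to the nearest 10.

2,520

Estimated count per cell = population count × respondent percentage:
  18–27: 1,200 × 10.3% = 123.6
  28–36: 1,360 × 37.1% = 504.56
  37–45: 1,280 × 10.4% = 133.12
  46–66: 2,080 × 50.1% = 1042.08
  67+: 2,080 × 34.6% = 719.68
Estimated total = 2523.04 → 2,520.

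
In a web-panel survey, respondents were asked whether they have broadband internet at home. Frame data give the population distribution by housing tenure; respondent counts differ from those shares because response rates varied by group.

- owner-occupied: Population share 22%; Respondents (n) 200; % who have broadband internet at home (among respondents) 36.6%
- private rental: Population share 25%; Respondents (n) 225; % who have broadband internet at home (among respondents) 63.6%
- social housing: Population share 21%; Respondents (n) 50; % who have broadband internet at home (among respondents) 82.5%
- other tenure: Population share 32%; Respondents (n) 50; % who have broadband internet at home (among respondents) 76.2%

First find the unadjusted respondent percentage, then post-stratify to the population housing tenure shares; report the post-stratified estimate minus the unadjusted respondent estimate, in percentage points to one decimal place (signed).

Without adjustment, the pooled respondent share is:
  (200/525)×36.6 + (225/525)×63.6 + (50/525)×82.5 + (50/525)×76.2 = 56.3143%
Post-stratifying to population shares instead:
  0.22×36.6 + 0.25×63.6 + 0.21×82.5 + 0.32×76.2 = 65.661%
Difference = 65.661 − 56.3143 = 9.3467 pp.

+9.3 percentage points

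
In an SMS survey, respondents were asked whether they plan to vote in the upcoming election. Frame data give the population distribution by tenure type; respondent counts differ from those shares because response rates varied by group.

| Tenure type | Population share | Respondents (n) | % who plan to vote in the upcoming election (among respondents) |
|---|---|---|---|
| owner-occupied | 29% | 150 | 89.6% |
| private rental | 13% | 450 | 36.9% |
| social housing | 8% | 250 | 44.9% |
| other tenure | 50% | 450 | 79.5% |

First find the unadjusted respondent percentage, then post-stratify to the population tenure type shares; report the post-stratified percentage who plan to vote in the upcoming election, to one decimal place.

Without adjustment, the pooled respondent share is:
  (150/1300)×89.6 + (450/1300)×36.9 + (250/1300)×44.9 + (450/1300)×79.5 = 59.2654%
Post-stratifying to population shares instead:
  0.29×89.6 + 0.13×36.9 + 0.08×44.9 + 0.5×79.5 = 74.123%

74.1%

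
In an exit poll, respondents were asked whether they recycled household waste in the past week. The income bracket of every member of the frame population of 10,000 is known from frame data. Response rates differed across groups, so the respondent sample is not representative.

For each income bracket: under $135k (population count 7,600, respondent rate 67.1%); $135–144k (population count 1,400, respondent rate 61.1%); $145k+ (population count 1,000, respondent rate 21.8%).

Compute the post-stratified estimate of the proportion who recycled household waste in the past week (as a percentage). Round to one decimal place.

Each cell contributes population-share × respondent value:
  under $135k: (7,600/10,000) × 67.1 = 50.996
  $135–144k: (1,400/10,000) × 61.1 = 8.554
  $145k+: (1,000/10,000) × 21.8 = 2.18
Post-stratified estimate = 61.73 → 61.7%.

61.7%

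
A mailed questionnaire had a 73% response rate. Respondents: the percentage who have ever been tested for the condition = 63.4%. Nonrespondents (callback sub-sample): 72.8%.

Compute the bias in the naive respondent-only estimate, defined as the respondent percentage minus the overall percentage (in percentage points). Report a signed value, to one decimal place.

Nonresponse fraction = 1 − 0.73 = 0.27.
Bias = (nonresponse fraction) × (respondent percentage − nonrespondent percentage)
     = 0.27 × (63.4 − 72.8) = 0.27 × -9.4 = -2.538.

-2.5 percentage points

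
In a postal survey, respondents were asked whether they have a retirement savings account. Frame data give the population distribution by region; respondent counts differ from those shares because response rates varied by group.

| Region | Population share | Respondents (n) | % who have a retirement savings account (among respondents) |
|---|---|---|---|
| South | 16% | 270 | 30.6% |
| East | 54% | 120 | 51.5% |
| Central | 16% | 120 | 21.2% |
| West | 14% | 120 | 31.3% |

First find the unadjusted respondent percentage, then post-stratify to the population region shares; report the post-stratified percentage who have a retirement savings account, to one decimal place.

40.5%

Without adjustment, the pooled respondent share is:
  (270/630)×30.6 + (120/630)×51.5 + (120/630)×21.2 + (120/630)×31.3 = 32.9238%
Post-stratifying to population shares instead:
  0.16×30.6 + 0.54×51.5 + 0.16×21.2 + 0.14×31.3 = 40.48%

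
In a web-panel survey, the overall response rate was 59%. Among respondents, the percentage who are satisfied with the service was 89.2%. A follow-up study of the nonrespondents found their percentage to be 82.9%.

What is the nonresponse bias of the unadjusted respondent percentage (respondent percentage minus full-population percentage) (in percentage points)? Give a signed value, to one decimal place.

Nonresponse fraction = 1 − 0.59 = 0.41.
Bias = (nonresponse fraction) × (respondent percentage − nonrespondent percentage)
     = 0.41 × (89.2 − 82.9) = 0.41 × 6.3 = 2.583.

+2.6 percentage points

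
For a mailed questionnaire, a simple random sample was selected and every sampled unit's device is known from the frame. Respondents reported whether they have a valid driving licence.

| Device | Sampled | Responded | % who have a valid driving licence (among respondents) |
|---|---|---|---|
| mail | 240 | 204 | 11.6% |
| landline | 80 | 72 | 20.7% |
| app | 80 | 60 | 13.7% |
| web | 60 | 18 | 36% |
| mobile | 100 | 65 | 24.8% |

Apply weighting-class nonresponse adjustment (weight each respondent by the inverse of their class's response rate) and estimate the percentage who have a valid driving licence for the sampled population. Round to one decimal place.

18.2%

Response rates by class: mail 204/240 = 85%, landline 72/80 = 90%, app 60/80 = 75%, web 18/60 = 30%, mobile 65/100 = 65%.
Each respondent's weight = sampled/responded in their class; summing within a class gives n_sampled, so:
  mail: 240 × 11.6 = 2784
  landline: 80 × 20.7 = 1656
  app: 80 × 13.7 = 1096
  web: 60 × 36 = 2160
  mobile: 100 × 24.8 = 2480
Adjusted estimate = 10,176 / 560 = 18.1714 → 18.2%.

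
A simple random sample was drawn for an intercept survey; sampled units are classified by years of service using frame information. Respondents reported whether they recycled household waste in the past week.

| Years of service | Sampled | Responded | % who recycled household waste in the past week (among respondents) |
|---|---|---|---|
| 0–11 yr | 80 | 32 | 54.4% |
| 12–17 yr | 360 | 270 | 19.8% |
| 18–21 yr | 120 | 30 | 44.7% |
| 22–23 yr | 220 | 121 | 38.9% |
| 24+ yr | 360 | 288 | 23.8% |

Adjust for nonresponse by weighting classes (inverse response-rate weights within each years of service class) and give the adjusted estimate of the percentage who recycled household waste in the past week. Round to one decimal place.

29.8%

Class response rates: 0–11 yr 32/80 = 40%, 12–17 yr 270/360 = 75%, 18–21 yr 30/120 = 25%, 22–23 yr 121/220 = 55%, 24+ yr 288/360 = 80%.
Inverse-response-rate weighting restores each class to its sampled count, so class totals weight by n_sampled:
  0–11 yr: 80 × 54.4 = 4352
  12–17 yr: 360 × 19.8 = 7128
  18–21 yr: 120 × 44.7 = 5364
  22–23 yr: 220 × 38.9 = 8558
  24+ yr: 360 × 23.8 = 8568
Adjusted estimate = 33,970 / 1,140 = 29.7982 → 29.8%.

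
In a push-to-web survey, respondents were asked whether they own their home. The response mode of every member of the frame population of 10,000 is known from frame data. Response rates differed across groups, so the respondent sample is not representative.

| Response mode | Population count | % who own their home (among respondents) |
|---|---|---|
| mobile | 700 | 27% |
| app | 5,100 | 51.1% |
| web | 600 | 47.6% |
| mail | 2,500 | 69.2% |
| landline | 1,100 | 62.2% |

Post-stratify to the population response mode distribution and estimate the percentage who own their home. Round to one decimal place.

Reweight to the known response mode distribution:
  mobile: (700/10,000) × 27 = 1.89
  app: (5,100/10,000) × 51.1 = 26.061
  web: (600/10,000) × 47.6 = 2.856
  mail: (2,500/10,000) × 69.2 = 17.3
  landline: (1,100/10,000) × 62.2 = 6.842
Post-stratified estimate = 54.949 → 54.9%.

54.9%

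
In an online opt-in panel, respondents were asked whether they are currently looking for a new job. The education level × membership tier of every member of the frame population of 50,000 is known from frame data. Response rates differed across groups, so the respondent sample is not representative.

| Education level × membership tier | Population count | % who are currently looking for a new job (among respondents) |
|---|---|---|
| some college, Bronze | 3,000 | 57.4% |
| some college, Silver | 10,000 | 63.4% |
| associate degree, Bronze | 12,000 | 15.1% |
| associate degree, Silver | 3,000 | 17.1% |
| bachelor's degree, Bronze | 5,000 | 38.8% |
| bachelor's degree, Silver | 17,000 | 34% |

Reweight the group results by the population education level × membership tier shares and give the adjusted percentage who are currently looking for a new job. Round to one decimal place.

36.2%

Each cell contributes population-share × respondent value:
  some college, Bronze: (3,000/50,000) × 57.4 = 3.444
  some college, Silver: (10,000/50,000) × 63.4 = 12.68
  associate degree, Bronze: (12,000/50,000) × 15.1 = 3.624
  associate degree, Silver: (3,000/50,000) × 17.1 = 1.026
  bachelor's degree, Bronze: (5,000/50,000) × 38.8 = 3.88
  bachelor's degree, Silver: (17,000/50,000) × 34 = 11.56
Post-stratified estimate = 36.214 → 36.2%.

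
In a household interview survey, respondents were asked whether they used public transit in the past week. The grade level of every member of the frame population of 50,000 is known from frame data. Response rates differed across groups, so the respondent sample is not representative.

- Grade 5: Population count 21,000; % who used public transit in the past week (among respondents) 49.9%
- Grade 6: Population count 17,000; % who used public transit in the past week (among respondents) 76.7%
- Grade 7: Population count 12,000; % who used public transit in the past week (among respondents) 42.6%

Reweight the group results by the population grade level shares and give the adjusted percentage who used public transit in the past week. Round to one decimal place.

Reweight to the known grade level distribution:
  Grade 5: (21,000/50,000) × 49.9 = 20.958
  Grade 6: (17,000/50,000) × 76.7 = 26.078
  Grade 7: (12,000/50,000) × 42.6 = 10.224
Post-stratified estimate = 57.26 → 57.3%.

57.3%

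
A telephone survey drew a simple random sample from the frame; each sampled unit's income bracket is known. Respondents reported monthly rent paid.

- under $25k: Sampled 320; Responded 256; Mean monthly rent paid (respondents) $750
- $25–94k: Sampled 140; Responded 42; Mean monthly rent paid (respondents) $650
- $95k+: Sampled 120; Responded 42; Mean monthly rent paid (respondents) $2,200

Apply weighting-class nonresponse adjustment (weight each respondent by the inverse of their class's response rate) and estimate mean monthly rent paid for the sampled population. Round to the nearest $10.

Class response rates: under $25k 256/320 = 80%, $25–94k 42/140 = 30%, $95k+ 42/120 = 35%.
With weight = n_sampled/n_responded per class, the weighted class total is n_sampled:
  under $25k: 320 × 750 = 240,000
  $25–94k: 140 × 650 = 91,000
  $95k+: 120 × 2200 = 264,000
Adjusted estimate = 595,000 / 580 = 1025.86 → $1,030.

$1,030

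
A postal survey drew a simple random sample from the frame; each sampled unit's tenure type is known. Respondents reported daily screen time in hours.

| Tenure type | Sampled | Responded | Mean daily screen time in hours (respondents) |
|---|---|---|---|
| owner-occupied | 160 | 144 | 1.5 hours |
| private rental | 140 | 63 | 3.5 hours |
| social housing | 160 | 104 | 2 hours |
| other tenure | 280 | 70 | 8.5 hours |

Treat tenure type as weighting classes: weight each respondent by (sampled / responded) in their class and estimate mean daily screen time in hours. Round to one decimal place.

4.6

Response rates by class: owner-occupied 144/160 = 90%, private rental 63/140 = 45%, social housing 104/160 = 65%, other tenure 70/280 = 25%.
Weighting each respondent by the inverse class response rate inflates each class back to its sampled size, so the class weight is n_sampled:
  owner-occupied: 160 × 1.5 = 240
  private rental: 140 × 3.5 = 490
  social housing: 160 × 2 = 320
  other tenure: 280 × 8.5 = 2380
Adjusted estimate = 3430 / 740 = 4.63514 → 4.6.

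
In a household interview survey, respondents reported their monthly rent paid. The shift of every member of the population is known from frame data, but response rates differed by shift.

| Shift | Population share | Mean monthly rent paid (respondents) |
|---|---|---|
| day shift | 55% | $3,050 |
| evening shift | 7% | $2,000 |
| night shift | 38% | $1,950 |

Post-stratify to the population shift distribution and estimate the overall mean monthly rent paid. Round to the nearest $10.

$2,560

Reweight to the known shift distribution:
  day shift: 0.55 × 3050 = 1677.5
  evening shift: 0.07 × 2000 = 140
  night shift: 0.38 × 1950 = 741
Post-stratified estimate = 2558.5 → $2,560.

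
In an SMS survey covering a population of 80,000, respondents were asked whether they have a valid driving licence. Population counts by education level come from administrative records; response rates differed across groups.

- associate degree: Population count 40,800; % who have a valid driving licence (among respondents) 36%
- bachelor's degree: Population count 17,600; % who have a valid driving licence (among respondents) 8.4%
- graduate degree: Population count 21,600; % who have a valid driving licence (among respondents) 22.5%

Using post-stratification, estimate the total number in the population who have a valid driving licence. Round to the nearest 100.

21,000

Each cell contributes its population count × the respondent rate:
  associate degree: 40,800 × 36% = 14,688
  bachelor's degree: 17,600 × 8.4% = 1478.4
  graduate degree: 21,600 × 22.5% = 4860
Estimated total = 21026.4 → 21,000.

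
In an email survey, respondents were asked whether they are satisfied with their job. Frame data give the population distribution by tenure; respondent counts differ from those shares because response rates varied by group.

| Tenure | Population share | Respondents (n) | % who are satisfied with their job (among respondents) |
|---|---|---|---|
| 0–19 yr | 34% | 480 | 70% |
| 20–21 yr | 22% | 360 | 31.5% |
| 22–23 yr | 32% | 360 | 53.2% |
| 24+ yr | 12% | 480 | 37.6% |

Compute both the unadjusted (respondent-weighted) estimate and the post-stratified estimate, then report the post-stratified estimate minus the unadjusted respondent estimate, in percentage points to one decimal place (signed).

+3.4 percentage points

Without adjustment, the pooled respondent share is:
  (480/1680)×70 + (360/1680)×31.5 + (360/1680)×53.2 + (480/1680)×37.6 = 48.8929%
Post-stratifying to population shares instead:
  0.34×70 + 0.22×31.5 + 0.32×53.2 + 0.12×37.6 = 52.266%
Difference = 52.266 − 48.8929 = 3.3731 pp.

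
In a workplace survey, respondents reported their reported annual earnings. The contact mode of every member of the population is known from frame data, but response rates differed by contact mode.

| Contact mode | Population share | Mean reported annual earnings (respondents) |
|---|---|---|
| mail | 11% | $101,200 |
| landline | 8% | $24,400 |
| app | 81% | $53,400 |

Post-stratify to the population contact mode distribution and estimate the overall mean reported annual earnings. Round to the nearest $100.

$56,300

Weight each group's respondent value by its population share:
  mail: 0.11 × 101,200 = 11,132
  landline: 0.08 × 24,400 = 1952
  app: 0.81 × 53,400 = 43,254
Post-stratified estimate = 56,338 → $56,300.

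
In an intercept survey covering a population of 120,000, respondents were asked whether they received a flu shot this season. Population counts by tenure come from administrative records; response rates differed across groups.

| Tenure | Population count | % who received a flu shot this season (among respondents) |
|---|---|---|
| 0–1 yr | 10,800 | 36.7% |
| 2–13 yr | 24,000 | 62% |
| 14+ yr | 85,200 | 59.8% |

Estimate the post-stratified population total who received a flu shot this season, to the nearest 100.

69,800

Apply each group's respondent rate to its population count:
  0–1 yr: 10,800 × 36.7% = 3963.6
  2–13 yr: 24,000 × 62% = 14,880
  14+ yr: 85,200 × 59.8% = 50949.6
Estimated total = 69793.2 → 69,800.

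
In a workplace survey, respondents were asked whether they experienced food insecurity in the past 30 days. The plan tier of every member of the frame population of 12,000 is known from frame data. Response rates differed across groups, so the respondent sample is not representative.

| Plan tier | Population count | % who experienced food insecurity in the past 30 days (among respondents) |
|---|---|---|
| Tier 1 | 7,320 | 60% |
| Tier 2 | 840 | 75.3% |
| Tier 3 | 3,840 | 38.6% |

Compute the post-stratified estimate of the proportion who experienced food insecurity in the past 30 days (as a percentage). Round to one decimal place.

Each cell contributes population-share × respondent value:
  Tier 1: (7,320/12,000) × 60 = 36.6
  Tier 2: (840/12,000) × 75.3 = 5.271
  Tier 3: (3,840/12,000) × 38.6 = 12.352
Post-stratified estimate = 54.223 → 54.2%.

54.2%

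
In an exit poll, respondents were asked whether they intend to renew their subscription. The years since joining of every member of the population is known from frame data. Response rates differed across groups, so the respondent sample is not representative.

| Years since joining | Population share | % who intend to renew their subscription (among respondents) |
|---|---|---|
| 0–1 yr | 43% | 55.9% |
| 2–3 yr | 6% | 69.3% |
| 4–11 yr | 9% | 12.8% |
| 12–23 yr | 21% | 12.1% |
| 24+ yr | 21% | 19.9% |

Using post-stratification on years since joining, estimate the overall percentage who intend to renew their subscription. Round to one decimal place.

36.1%

Reweight to the known years since joining distribution:
  0–1 yr: 0.43 × 55.9 = 24.037
  2–3 yr: 0.06 × 69.3 = 4.158
  4–11 yr: 0.09 × 12.8 = 1.152
  12–23 yr: 0.21 × 12.1 = 2.541
  24+ yr: 0.21 × 19.9 = 4.179
Post-stratified estimate = 36.067 → 36.1%.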